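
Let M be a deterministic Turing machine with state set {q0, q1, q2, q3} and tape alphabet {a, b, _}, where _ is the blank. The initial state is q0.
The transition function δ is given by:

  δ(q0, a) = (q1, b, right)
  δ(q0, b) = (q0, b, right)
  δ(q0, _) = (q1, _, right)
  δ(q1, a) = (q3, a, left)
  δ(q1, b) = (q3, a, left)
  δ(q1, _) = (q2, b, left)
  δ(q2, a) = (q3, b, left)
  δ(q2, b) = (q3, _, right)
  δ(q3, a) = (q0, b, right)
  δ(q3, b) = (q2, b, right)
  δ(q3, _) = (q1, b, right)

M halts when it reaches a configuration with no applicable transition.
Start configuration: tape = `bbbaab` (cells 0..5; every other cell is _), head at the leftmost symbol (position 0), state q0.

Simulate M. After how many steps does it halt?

10

state=q0 head=0 tape=[b]bbaab_   (q0,b)→(q0,b,right)
state=q0 head=1 tape=b[b]baab_   (q0,b)→(q0,b,right)
state=q0 head=2 tape=bb[b]aab_   (q0,b)→(q0,b,right)
state=q0 head=3 tape=bbb[a]ab_   (q0,a)→(q1,b,right)
state=q1 head=4 tape=bbbb[a]b_   (q1,a)→(q3,a,left)
state=q3 head=3 tape=bbb[b]ab_   (q3,b)→(q2,b,right)
state=q2 head=4 tape=bbbb[a]b_   (q2,a)→(q3,b,left)
state=q3 head=3 tape=bbb[b]bb_   (q3,b)→(q2,b,right)
state=q2 head=4 tape=bbbb[b]b_   (q2,b)→(q3,_,right)
state=q3 head=5 tape=bbbb_[b]_   (q3,b)→(q2,b,right)
state=q2 head=6 tape=bbbb_b[_]
M halts after 10 transitions.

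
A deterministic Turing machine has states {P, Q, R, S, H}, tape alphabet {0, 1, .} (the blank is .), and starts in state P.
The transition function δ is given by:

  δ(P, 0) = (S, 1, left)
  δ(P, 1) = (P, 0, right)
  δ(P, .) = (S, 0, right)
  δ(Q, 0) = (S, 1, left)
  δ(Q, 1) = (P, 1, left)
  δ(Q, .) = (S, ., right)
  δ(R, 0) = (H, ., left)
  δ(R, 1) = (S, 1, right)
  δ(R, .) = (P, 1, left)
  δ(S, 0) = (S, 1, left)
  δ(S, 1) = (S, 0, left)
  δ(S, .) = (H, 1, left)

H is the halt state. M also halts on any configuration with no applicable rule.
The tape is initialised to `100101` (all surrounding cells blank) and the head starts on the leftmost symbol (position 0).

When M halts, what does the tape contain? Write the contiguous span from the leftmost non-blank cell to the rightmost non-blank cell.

state=P head=0 tape=..[1]00101   (P,1)→(P,0,right)
state=P head=1 tape=..0[0]0101   (P,0)→(S,1,left)
state=S head=0 tape=..[0]10101   (S,0)→(S,1,left)
state=S head=-1 tape=.[.]110101   (S,.)→(H,1,left)
state=H head=-2 tape=[.]1110101
The non-blank tape span at halt is 1110101.

1110101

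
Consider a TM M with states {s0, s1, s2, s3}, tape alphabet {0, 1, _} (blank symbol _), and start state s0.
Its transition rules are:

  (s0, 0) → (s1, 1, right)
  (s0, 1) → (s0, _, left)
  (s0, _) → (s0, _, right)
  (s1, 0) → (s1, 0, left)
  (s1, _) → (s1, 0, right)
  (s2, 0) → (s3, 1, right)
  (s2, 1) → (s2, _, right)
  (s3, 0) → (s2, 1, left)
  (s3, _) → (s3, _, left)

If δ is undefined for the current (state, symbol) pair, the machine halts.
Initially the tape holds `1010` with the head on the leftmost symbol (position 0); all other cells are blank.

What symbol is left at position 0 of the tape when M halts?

_

s0 | _[1]010   read 1 → write _, move left, go to s0
s0 | [_]_010   read _ → write _, move right, go to s0
s0 | _[_]010   read _ → write _, move right, go to s0
s0 | __[0]10   read 0 → write 1, move right, go to s1
s1 | __1[1]0
Cell 0 holds _ when M halts.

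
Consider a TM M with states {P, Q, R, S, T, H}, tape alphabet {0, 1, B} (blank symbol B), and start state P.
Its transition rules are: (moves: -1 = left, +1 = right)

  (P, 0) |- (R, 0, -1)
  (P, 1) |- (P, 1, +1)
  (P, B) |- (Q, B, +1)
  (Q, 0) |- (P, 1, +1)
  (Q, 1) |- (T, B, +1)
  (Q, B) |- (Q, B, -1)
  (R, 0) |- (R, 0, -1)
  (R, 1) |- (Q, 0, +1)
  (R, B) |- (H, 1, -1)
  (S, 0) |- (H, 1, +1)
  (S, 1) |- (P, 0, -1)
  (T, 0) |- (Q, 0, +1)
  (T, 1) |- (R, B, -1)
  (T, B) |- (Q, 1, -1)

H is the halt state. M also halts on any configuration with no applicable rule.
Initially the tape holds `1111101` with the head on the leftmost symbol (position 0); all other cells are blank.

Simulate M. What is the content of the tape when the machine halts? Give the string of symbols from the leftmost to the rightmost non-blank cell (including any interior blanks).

11111B1

P | [1]111101BB   read 1 → write 1, move +1, go to P
P | 1[1]11101BB   read 1 → write 1, move +1, go to P
P | 11[1]1101BB   read 1 → write 1, move +1, go to P
P | 111[1]101BB   read 1 → write 1, move +1, go to P
P | 1111[1]01BB   read 1 → write 1, move +1, go to P
P | 11111[0]1BB   read 0 → write 0, move -1, go to R
R | 1111[1]01BB   read 1 → write 0, move +1, go to Q
Q | 11110[0]1BB   read 0 → write 1, move +1, go to P
P | 111101[1]BB   read 1 → write 1, move +1, go to P
P | 1111011[B]B   read B → write B, move +1, go to Q
Q | 1111011B[B]   read B → write B, move -1, go to Q
Q | 1111011[B]B   read B → write B, move -1, go to Q
Q | 111101[1]BB   read 1 → write B, move +1, go to T
T | 111101B[B]B   read B → write 1, move -1, go to Q
Q | 111101[B]1B   read B → write B, move -1, go to Q
Q | 11110[1]B1B   read 1 → write B, move +1, go to T
T | 11110B[B]1B   read B → write 1, move -1, go to Q
Q | 11110[B]11B   read B → write B, move -1, go to Q
Q | 1111[0]B11B   read 0 → write 1, move +1, go to P
P | 11111[B]11B   read B → write B, move +1, go to Q
Q | 11111B[1]1B   read 1 → write B, move +1, go to T
T | 11111BB[1]B   read 1 → write B, move -1, go to R
R | 11111B[B]BB   read B → write 1, move -1, go to H
H | 11111[B]1BB
The non-blank tape span at halt is 11111B1.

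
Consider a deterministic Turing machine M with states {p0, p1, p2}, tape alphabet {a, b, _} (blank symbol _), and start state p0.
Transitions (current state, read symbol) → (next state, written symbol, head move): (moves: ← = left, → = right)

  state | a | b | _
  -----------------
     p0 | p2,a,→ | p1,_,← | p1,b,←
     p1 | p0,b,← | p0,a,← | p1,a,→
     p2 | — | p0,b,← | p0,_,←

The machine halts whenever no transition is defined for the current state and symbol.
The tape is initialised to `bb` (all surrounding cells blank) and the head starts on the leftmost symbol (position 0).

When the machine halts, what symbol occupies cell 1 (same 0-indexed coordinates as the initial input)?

state=p0 head=0 tape=_[b]b   (p0,b)→(p1,_,←)
state=p1 head=-1 tape=[_]_b   (p1,_)→(p1,a,→)
state=p1 head=0 tape=a[_]b   (p1,_)→(p1,a,→)
state=p1 head=1 tape=aa[b]   (p1,b)→(p0,a,←)
state=p0 head=0 tape=a[a]a   (p0,a)→(p2,a,→)
state=p2 head=1 tape=aa[a]
Cell 1 holds a when M halts.

a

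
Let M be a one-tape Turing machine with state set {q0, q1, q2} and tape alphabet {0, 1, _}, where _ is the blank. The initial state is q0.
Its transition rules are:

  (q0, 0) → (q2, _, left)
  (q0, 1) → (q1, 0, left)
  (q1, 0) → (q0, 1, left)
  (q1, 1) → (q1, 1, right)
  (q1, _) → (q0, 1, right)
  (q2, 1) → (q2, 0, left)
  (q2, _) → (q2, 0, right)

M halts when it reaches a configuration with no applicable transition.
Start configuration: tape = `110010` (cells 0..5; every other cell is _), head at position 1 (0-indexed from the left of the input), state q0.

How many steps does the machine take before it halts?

8

q0 | __1[1]0010   read 1 → write 0, move left, go to q1
q1 | __[1]00010   read 1 → write 1, move right, go to q1
q1 | __1[0]0010   read 0 → write 1, move left, go to q0
q0 | __[1]10010   read 1 → write 0, move left, go to q1
q1 | _[_]010010   read _ → write 1, move right, go to q0
q0 | _1[0]10010   read 0 → write _, move left, go to q2
q2 | _[1]_10010   read 1 → write 0, move left, go to q2
q2 | [_]0_10010   read _ → write 0, move right, go to q2
q2 | 0[0]_10010
M halts after 8 transitions.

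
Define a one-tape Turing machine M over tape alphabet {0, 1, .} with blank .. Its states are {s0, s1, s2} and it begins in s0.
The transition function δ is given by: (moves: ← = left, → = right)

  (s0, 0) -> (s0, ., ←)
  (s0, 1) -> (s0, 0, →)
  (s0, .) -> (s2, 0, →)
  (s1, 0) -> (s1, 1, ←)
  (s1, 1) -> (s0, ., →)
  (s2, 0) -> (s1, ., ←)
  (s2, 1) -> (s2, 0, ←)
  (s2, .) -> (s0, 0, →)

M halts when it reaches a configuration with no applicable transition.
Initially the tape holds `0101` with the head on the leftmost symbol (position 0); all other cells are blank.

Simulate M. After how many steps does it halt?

19

s0 | ...[0]101   read 0 → write ., move ←, go to s0
s0 | ..[.].101   read . → write 0, move →, go to s2
s2 | ..0[.]101   read . → write 0, move →, go to s0
s0 | ..00[1]01   read 1 → write 0, move →, go to s0
s0 | ..000[0]1   read 0 → write ., move ←, go to s0
s0 | ..00[0].1   read 0 → write ., move ←, go to s0
s0 | ..0[0]..1   read 0 → write ., move ←, go to s0
s0 | ..[0]...1   read 0 → write ., move ←, go to s0
s0 | .[.]....1   read . → write 0, move →, go to s2
s2 | .0[.]...1   read . → write 0, move →, go to s0
s0 | .00[.]..1   read . → write 0, move →, go to s2
s2 | .000[.].1   read . → write 0, move →, go to s0
s0 | .0000[.]1   read . → write 0, move →, go to s2
s2 | .00000[1]   read 1 → write 0, move ←, go to s2
s2 | .0000[0]0   read 0 → write ., move ←, go to s1
s1 | .000[0].0   read 0 → write 1, move ←, go to s1
s1 | .00[0]1.0   read 0 → write 1, move ←, go to s1
s1 | .0[0]11.0   read 0 → write 1, move ←, go to s1
s1 | .[0]111.0   read 0 → write 1, move ←, go to s1
s1 | [.]1111.0
M halts after 19 transitions.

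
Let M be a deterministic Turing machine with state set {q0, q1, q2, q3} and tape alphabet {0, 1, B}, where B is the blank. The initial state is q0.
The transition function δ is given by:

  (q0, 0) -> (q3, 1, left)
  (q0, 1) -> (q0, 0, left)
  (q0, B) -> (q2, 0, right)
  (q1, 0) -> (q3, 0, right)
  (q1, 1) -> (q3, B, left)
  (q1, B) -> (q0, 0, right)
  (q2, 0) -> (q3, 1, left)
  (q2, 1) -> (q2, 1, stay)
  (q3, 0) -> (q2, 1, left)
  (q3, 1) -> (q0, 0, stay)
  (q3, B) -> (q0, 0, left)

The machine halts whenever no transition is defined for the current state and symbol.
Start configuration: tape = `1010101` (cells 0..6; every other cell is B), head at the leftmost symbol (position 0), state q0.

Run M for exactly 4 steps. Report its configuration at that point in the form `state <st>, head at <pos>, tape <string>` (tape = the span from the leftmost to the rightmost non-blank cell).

state q2, head at -2, tape 11010101

state=q0 head=0 tape=BB[1]010101   (q0,1)→(q0,0,left)
state=q0 head=-1 tape=B[B]0010101   (q0,B)→(q2,0,right)
state=q2 head=0 tape=B0[0]010101   (q2,0)→(q3,1,left)
state=q3 head=-1 tape=B[0]1010101   (q3,0)→(q2,1,left)
state=q2 head=-2 tape=[B]11010101
After 4 steps: state q2, head at -2, tape 11010101.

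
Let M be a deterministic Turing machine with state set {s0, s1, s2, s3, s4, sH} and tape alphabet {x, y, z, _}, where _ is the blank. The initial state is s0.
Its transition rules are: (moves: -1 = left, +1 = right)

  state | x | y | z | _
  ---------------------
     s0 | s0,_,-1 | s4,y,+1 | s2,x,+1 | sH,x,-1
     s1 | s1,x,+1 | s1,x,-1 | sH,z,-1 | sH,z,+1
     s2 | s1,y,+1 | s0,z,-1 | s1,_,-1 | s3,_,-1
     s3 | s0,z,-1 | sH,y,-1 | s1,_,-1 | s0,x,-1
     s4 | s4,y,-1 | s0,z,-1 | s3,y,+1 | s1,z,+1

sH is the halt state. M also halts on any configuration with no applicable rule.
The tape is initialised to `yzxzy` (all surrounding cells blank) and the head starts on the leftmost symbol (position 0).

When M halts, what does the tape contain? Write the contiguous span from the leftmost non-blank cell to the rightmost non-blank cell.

zxxx_y

s0 | _[y]zxzy   read y → write y, move +1, go to s4
s4 | _y[z]xzy   read z → write y, move +1, go to s3
s3 | _yy[x]zy   read x → write z, move -1, go to s0
s0 | _y[y]zzy   read y → write y, move +1, go to s4
s4 | _yy[z]zy   read z → write y, move +1, go to s3
s3 | _yyy[z]y   read z → write _, move -1, go to s1
s1 | _yy[y]_y   read y → write x, move -1, go to s1
s1 | _y[y]x_y   read y → write x, move -1, go to s1
s1 | _[y]xx_y   read y → write x, move -1, go to s1
s1 | [_]xxx_y   read _ → write z, move +1, go to sH
sH | z[x]xx_y
The non-blank tape span at halt is zxxx_y.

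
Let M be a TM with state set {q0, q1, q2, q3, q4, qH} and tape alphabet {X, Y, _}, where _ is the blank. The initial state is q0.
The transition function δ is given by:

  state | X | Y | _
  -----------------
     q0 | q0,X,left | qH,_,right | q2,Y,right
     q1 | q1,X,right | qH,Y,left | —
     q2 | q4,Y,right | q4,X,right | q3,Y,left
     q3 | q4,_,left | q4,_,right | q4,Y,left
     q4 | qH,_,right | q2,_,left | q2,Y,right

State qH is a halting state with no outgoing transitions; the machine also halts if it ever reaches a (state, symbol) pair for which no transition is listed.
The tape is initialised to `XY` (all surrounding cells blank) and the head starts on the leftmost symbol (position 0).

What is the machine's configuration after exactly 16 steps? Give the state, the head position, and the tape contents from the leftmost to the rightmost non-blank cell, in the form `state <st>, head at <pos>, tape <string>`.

state=q0 head=0 tape=____[X]Y_   (q0,X)→(q0,X,left)
state=q0 head=-1 tape=___[_]XY_   (q0,_)→(q2,Y,right)
state=q2 head=0 tape=___Y[X]Y_   (q2,X)→(q4,Y,right)
state=q4 head=1 tape=___YY[Y]_   (q4,Y)→(q2,_,left)
state=q2 head=0 tape=___Y[Y]__   (q2,Y)→(q4,X,right)
state=q4 head=1 tape=___YX[_]_   (q4,_)→(q2,Y,right)
state=q2 head=2 tape=___YXY[_]   (q2,_)→(q3,Y,left)
state=q3 head=1 tape=___YX[Y]Y   (q3,Y)→(q4,_,right)
state=q4 head=2 tape=___YX_[Y]   (q4,Y)→(q2,_,left)
state=q2 head=1 tape=___YX[_]_   (q2,_)→(q3,Y,left)
state=q3 head=0 tape=___Y[X]Y_   (q3,X)→(q4,_,left)
state=q4 head=-1 tape=___[Y]_Y_   (q4,Y)→(q2,_,left)
state=q2 head=-2 tape=__[_]__Y_   (q2,_)→(q3,Y,left)
state=q3 head=-3 tape=_[_]Y__Y_   (q3,_)→(q4,Y,left)
state=q4 head=-4 tape=[_]YY__Y_   (q4,_)→(q2,Y,right)
state=q2 head=-3 tape=Y[Y]Y__Y_   (q2,Y)→(q4,X,right)
state=q4 head=-2 tape=YX[Y]__Y_
After 16 steps: state q4, head at -2, tape YXY__Y.

state q4, head at -2, tape YXY__Y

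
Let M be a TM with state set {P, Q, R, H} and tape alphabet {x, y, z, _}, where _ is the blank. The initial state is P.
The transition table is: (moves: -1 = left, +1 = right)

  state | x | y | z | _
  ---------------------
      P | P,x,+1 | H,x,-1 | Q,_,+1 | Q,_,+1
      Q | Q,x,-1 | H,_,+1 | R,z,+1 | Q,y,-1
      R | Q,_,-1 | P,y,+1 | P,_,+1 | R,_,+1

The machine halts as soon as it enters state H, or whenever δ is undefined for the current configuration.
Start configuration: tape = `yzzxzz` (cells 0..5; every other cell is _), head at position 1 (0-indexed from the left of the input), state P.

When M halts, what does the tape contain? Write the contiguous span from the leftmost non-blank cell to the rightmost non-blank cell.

y_zyxyy

P | y[z]zxzz_   read z → write _, move +1, go to Q
Q | y_[z]xzz_   read z → write z, move +1, go to R
R | y_z[x]zz_   read x → write _, move -1, go to Q
Q | y_[z]_zz_   read z → write z, move +1, go to R
R | y_z[_]zz_   read _ → write _, move +1, go to R
R | y_z_[z]z_   read z → write _, move +1, go to P
P | y_z__[z]_   read z → write _, move +1, go to Q
Q | y_z___[_]   read _ → write y, move -1, go to Q
Q | y_z__[_]y   read _ → write y, move -1, go to Q
Q | y_z_[_]yy   read _ → write y, move -1, go to Q
Q | y_z[_]yyy   read _ → write y, move -1, go to Q
Q | y_[z]yyyy   read z → write z, move +1, go to R
R | y_z[y]yyy   read y → write y, move +1, go to P
P | y_zy[y]yy   read y → write x, move -1, go to H
H | y_z[y]xyy
The non-blank tape span at halt is y_zyxyy.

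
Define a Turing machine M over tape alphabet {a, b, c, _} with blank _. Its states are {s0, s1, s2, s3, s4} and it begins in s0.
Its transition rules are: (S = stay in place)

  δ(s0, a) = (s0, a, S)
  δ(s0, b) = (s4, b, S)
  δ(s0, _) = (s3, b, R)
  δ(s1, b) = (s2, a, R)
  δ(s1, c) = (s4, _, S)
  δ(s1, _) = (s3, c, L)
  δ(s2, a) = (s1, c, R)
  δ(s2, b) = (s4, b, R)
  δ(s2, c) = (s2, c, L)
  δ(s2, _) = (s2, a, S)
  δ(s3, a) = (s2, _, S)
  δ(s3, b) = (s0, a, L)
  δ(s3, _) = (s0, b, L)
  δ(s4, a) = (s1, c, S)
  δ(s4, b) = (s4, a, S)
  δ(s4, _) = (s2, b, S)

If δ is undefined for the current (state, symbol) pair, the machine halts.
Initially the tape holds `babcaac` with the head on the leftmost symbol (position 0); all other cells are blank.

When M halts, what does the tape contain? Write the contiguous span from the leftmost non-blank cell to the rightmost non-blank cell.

s0 | [b]abcaac   read b → write b, move S, go to s4
s4 | [b]abcaac   read b → write a, move S, go to s4
s4 | [a]abcaac   read a → write c, move S, go to s1
s1 | [c]abcaac   read c → write _, move S, go to s4
s4 | [_]abcaac   read _ → write b, move S, go to s2
s2 | [b]abcaac   read b → write b, move R, go to s4
s4 | b[a]bcaac   read a → write c, move S, go to s1
s1 | b[c]bcaac   read c → write _, move S, go to s4
s4 | b[_]bcaac   read _ → write b, move S, go to s2
s2 | b[b]bcaac   read b → write b, move R, go to s4
s4 | bb[b]caac   read b → write a, move S, go to s4
s4 | bb[a]caac   read a → write c, move S, go to s1
s1 | bb[c]caac   read c → write _, move S, go to s4
s4 | bb[_]caac   read _ → write b, move S, go to s2
s2 | bb[b]caac   read b → write b, move R, go to s4
s4 | bbb[c]aac
The non-blank tape span at halt is bbbcaac.

bbbcaac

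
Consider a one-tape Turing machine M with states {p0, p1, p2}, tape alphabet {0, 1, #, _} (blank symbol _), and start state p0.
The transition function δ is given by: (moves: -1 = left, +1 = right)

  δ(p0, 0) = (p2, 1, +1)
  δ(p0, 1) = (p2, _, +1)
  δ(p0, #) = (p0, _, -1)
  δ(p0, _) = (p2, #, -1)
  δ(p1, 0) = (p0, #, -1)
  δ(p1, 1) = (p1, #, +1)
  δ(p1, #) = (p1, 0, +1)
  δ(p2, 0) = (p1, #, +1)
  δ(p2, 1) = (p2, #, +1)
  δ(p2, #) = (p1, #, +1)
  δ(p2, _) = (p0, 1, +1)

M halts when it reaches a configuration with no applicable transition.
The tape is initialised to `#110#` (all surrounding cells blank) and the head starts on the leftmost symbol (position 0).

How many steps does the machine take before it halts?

state=p0 head=0 tape=___[#]110#   (p0,#)→(p0,_,-1)
state=p0 head=-1 tape=__[_]_110#   (p0,_)→(p2,#,-1)
state=p2 head=-2 tape=_[_]#_110#   (p2,_)→(p0,1,+1)
state=p0 head=-1 tape=_1[#]_110#   (p0,#)→(p0,_,-1)
state=p0 head=-2 tape=_[1]__110#   (p0,1)→(p2,_,+1)
state=p2 head=-1 tape=__[_]_110#   (p2,_)→(p0,1,+1)
state=p0 head=0 tape=__1[_]110#   (p0,_)→(p2,#,-1)
state=p2 head=-1 tape=__[1]#110#   (p2,1)→(p2,#,+1)
state=p2 head=0 tape=__#[#]110#   (p2,#)→(p1,#,+1)
state=p1 head=1 tape=__##[1]10#   (p1,1)→(p1,#,+1)
state=p1 head=2 tape=__###[1]0#   (p1,1)→(p1,#,+1)
state=p1 head=3 tape=__####[0]#   (p1,0)→(p0,#,-1)
state=p0 head=2 tape=__###[#]##   (p0,#)→(p0,_,-1)
state=p0 head=1 tape=__##[#]_##   (p0,#)→(p0,_,-1)
state=p0 head=0 tape=__#[#]__##   (p0,#)→(p0,_,-1)
state=p0 head=-1 tape=__[#]___##   (p0,#)→(p0,_,-1)
state=p0 head=-2 tape=_[_]____##   (p0,_)→(p2,#,-1)
state=p2 head=-3 tape=[_]#____##   (p2,_)→(p0,1,+1)
state=p0 head=-2 tape=1[#]____##   (p0,#)→(p0,_,-1)
state=p0 head=-3 tape=[1]_____##   (p0,1)→(p2,_,+1)
state=p2 head=-2 tape=_[_]____##   (p2,_)→(p0,1,+1)
state=p0 head=-1 tape=_1[_]___##   (p0,_)→(p2,#,-1)
state=p2 head=-2 tape=_[1]#___##   (p2,1)→(p2,#,+1)
state=p2 head=-1 tape=_#[#]___##   (p2,#)→(p1,#,+1)
state=p1 head=0 tape=_##[_]__##
M halts after 24 transitions.

24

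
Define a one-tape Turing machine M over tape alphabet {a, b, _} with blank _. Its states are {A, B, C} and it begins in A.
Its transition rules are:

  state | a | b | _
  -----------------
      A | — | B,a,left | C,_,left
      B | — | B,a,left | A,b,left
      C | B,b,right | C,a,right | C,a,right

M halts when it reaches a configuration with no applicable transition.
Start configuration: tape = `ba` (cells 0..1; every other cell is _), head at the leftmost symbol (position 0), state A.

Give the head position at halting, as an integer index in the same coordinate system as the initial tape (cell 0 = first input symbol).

1

A | ___[b]a   read b → write a, move left, go to B
B | __[_]aa   read _ → write b, move left, go to A
A | _[_]baa   read _ → write _, move left, go to C
C | [_]_baa   read _ → write a, move right, go to C
C | a[_]baa   read _ → write a, move right, go to C
C | aa[b]aa   read b → write a, move right, go to C
C | aaa[a]a   read a → write b, move right, go to B
B | aaab[a]
At halt the head is at cell 1.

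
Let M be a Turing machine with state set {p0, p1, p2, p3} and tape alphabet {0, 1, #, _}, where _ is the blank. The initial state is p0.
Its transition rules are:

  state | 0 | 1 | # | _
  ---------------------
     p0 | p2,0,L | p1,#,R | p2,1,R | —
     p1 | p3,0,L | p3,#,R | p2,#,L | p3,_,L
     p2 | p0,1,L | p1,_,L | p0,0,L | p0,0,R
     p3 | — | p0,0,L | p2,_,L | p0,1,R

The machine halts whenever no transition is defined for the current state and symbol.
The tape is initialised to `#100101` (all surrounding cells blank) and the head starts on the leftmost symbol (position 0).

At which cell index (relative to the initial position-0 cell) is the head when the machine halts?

2

p0 | _[#]100101   read # → write 1, move R, go to p2
p2 | _1[1]00101   read 1 → write _, move L, go to p1
p1 | _[1]_00101   read 1 → write #, move R, go to p3
p3 | _#[_]00101   read _ → write 1, move R, go to p0
p0 | _#1[0]0101   read 0 → write 0, move L, go to p2
p2 | _#[1]00101   read 1 → write _, move L, go to p1
p1 | _[#]_00101   read # → write #, move L, go to p2
p2 | [_]#_00101   read _ → write 0, move R, go to p0
p0 | 0[#]_00101   read # → write 1, move R, go to p2
p2 | 01[_]00101   read _ → write 0, move R, go to p0
p0 | 010[0]0101   read 0 → write 0, move L, go to p2
p2 | 01[0]00101   read 0 → write 1, move L, go to p0
p0 | 0[1]100101   read 1 → write #, move R, go to p1
p1 | 0#[1]00101   read 1 → write #, move R, go to p3
p3 | 0##[0]0101
At halt the head is at cell 2.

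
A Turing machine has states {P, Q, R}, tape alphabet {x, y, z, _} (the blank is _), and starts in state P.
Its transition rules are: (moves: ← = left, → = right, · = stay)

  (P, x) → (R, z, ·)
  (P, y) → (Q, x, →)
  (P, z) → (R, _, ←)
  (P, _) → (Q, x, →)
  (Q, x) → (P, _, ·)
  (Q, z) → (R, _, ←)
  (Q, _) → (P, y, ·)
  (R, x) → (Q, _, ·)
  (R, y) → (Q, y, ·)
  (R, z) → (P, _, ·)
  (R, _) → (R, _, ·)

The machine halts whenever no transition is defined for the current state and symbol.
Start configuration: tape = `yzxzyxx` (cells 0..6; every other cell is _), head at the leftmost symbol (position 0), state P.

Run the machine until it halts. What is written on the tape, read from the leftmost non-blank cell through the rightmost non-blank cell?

xxxxyxx

state=P head=0 tape=[y]zxzyxx   (P,y)→(Q,x,→)
state=Q head=1 tape=x[z]xzyxx   (Q,z)→(R,_,←)
state=R head=0 tape=[x]_xzyxx   (R,x)→(Q,_,·)
state=Q head=0 tape=[_]_xzyxx   (Q,_)→(P,y,·)
state=P head=0 tape=[y]_xzyxx   (P,y)→(Q,x,→)
state=Q head=1 tape=x[_]xzyxx   (Q,_)→(P,y,·)
state=P head=1 tape=x[y]xzyxx   (P,y)→(Q,x,→)
state=Q head=2 tape=xx[x]zyxx   (Q,x)→(P,_,·)
state=P head=2 tape=xx[_]zyxx   (P,_)→(Q,x,→)
state=Q head=3 tape=xxx[z]yxx   (Q,z)→(R,_,←)
state=R head=2 tape=xx[x]_yxx   (R,x)→(Q,_,·)
state=Q head=2 tape=xx[_]_yxx   (Q,_)→(P,y,·)
state=P head=2 tape=xx[y]_yxx   (P,y)→(Q,x,→)
state=Q head=3 tape=xxx[_]yxx   (Q,_)→(P,y,·)
state=P head=3 tape=xxx[y]yxx   (P,y)→(Q,x,→)
state=Q head=4 tape=xxxx[y]xx
The non-blank tape span at halt is xxxxyxx.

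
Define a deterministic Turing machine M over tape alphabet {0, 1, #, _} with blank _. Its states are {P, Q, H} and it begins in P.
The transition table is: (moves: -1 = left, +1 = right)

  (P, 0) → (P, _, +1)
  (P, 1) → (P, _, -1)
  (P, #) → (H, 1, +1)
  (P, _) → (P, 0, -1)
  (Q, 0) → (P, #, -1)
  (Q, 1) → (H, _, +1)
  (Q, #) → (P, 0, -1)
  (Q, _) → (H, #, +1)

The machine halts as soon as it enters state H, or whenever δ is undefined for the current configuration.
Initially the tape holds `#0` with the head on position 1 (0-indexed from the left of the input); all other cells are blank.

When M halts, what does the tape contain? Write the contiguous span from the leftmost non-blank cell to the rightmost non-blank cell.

state=P head=1 tape=#[0]_   (P,0)→(P,_,+1)
state=P head=2 tape=#_[_]   (P,_)→(P,0,-1)
state=P head=1 tape=#[_]0   (P,_)→(P,0,-1)
state=P head=0 tape=[#]00   (P,#)→(H,1,+1)
state=H head=1 tape=1[0]0
The non-blank tape span at halt is 100.

100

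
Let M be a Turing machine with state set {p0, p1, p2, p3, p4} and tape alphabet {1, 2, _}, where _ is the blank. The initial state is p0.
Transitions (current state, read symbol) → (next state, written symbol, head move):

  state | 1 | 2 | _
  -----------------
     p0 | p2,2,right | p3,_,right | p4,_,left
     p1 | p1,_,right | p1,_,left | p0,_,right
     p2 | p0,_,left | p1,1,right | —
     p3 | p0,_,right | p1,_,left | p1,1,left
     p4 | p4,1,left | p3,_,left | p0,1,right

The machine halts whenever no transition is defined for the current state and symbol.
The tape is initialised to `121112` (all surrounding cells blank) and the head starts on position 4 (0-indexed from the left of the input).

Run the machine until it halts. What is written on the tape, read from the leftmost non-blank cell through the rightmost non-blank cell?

p0 | _1211[1]2__   read 1 → write 2, move right, go to p2
p2 | _12112[2]__   read 2 → write 1, move right, go to p1
p1 | _121121[_]_   read _ → write _, move right, go to p0
p0 | _121121_[_]   read _ → write _, move left, go to p4
p4 | _121121[_]_   read _ → write 1, move right, go to p0
p0 | _1211211[_]   read _ → write _, move left, go to p4
p4 | _121121[1]_   read 1 → write 1, move left, go to p4
p4 | _12112[1]1_   read 1 → write 1, move left, go to p4
p4 | _1211[2]11_   read 2 → write _, move left, go to p3
p3 | _121[1]_11_   read 1 → write _, move right, go to p0
p0 | _121_[_]11_   read _ → write _, move left, go to p4
p4 | _121[_]_11_   read _ → write 1, move right, go to p0
p0 | _1211[_]11_   read _ → write _, move left, go to p4
p4 | _121[1]_11_   read 1 → write 1, move left, go to p4
p4 | _12[1]1_11_   read 1 → write 1, move left, go to p4
p4 | _1[2]11_11_   read 2 → write _, move left, go to p3
p3 | _[1]_11_11_   read 1 → write _, move right, go to p0
p0 | __[_]11_11_   read _ → write _, move left, go to p4
p4 | _[_]_11_11_   read _ → write 1, move right, go to p0
p0 | _1[_]11_11_   read _ → write _, move left, go to p4
p4 | _[1]_11_11_   read 1 → write 1, move left, go to p4
p4 | [_]1_11_11_   read _ → write 1, move right, go to p0
p0 | 1[1]_11_11_   read 1 → write 2, move right, go to p2
p2 | 12[_]11_11_
The non-blank tape span at halt is 12_11_11.

12_11_11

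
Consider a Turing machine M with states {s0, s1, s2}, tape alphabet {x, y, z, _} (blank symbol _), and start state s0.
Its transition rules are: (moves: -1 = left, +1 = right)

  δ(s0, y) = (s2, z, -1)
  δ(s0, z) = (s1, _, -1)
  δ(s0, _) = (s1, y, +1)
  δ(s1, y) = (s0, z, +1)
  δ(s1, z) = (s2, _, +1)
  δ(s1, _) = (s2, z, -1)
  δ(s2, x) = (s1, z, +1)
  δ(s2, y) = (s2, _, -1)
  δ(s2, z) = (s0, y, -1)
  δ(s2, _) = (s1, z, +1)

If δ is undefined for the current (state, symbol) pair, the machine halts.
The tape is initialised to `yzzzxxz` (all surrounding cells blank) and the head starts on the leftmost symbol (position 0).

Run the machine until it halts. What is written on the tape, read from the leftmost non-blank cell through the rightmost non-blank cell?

zy_z_zxz

s0 | _[y]zzzxxz   read y → write z, move -1, go to s2
s2 | [_]zzzzxxz   read _ → write z, move +1, go to s1
s1 | z[z]zzzxxz   read z → write _, move +1, go to s2
s2 | z_[z]zzxxz   read z → write y, move -1, go to s0
s0 | z[_]yzzxxz   read _ → write y, move +1, go to s1
s1 | zy[y]zzxxz   read y → write z, move +1, go to s0
s0 | zyz[z]zxxz   read z → write _, move -1, go to s1
s1 | zy[z]_zxxz   read z → write _, move +1, go to s2
s2 | zy_[_]zxxz   read _ → write z, move +1, go to s1
s1 | zy_z[z]xxz   read z → write _, move +1, go to s2
s2 | zy_z_[x]xz   read x → write z, move +1, go to s1
s1 | zy_z_z[x]z
The non-blank tape span at halt is zy_z_zxz.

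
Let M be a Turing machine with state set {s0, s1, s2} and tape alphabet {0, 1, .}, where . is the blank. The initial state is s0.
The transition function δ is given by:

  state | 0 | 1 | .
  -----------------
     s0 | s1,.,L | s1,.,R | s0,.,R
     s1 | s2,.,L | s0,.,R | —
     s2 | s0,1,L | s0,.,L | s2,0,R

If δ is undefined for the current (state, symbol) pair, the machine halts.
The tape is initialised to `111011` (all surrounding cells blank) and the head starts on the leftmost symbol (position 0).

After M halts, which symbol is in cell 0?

state=s0 head=0 tape=[1]11011   (s0,1)→(s1,.,R)
state=s1 head=1 tape=.[1]1011   (s1,1)→(s0,.,R)
state=s0 head=2 tape=..[1]011   (s0,1)→(s1,.,R)
state=s1 head=3 tape=...[0]11   (s1,0)→(s2,.,L)
state=s2 head=2 tape=..[.].11   (s2,.)→(s2,0,R)
state=s2 head=3 tape=..0[.]11   (s2,.)→(s2,0,R)
state=s2 head=4 tape=..00[1]1   (s2,1)→(s0,.,L)
state=s0 head=3 tape=..0[0].1   (s0,0)→(s1,.,L)
state=s1 head=2 tape=..[0]..1   (s1,0)→(s2,.,L)
state=s2 head=1 tape=.[.]...1   (s2,.)→(s2,0,R)
state=s2 head=2 tape=.0[.]..1   (s2,.)→(s2,0,R)
state=s2 head=3 tape=.00[.].1   (s2,.)→(s2,0,R)
state=s2 head=4 tape=.000[.]1   (s2,.)→(s2,0,R)
state=s2 head=5 tape=.0000[1]   (s2,1)→(s0,.,L)
state=s0 head=4 tape=.000[0].   (s0,0)→(s1,.,L)
state=s1 head=3 tape=.00[0]..   (s1,0)→(s2,.,L)
state=s2 head=2 tape=.0[0]...   (s2,0)→(s0,1,L)
state=s0 head=1 tape=.[0]1...   (s0,0)→(s1,.,L)
state=s1 head=0 tape=[.].1...
Cell 0 holds . when M halts.

.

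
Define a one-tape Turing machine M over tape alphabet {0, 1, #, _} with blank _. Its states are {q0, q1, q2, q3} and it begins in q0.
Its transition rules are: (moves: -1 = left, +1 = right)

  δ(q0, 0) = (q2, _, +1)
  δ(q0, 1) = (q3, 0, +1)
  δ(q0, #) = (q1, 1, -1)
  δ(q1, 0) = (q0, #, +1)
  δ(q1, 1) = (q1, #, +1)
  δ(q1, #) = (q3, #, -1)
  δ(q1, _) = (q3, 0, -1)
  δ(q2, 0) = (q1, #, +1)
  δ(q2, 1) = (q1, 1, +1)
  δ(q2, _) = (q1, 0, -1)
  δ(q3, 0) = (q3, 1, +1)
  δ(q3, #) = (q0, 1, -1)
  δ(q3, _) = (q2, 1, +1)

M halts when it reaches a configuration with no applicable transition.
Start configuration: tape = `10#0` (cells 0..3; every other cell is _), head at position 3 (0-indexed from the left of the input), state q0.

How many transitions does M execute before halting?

12

q0 | 10#[0]__   read 0 → write _, move +1, go to q2
q2 | 10#_[_]_   read _ → write 0, move -1, go to q1
q1 | 10#[_]0_   read _ → write 0, move -1, go to q3
q3 | 10[#]00_   read # → write 1, move -1, go to q0
q0 | 1[0]100_   read 0 → write _, move +1, go to q2
q2 | 1_[1]00_   read 1 → write 1, move +1, go to q1
q1 | 1_1[0]0_   read 0 → write #, move +1, go to q0
q0 | 1_1#[0]_   read 0 → write _, move +1, go to q2
q2 | 1_1#_[_]   read _ → write 0, move -1, go to q1
q1 | 1_1#[_]0   read _ → write 0, move -1, go to q3
q3 | 1_1[#]00   read # → write 1, move -1, go to q0
q0 | 1_[1]100   read 1 → write 0, move +1, go to q3
q3 | 1_0[1]00
M halts after 12 transitions.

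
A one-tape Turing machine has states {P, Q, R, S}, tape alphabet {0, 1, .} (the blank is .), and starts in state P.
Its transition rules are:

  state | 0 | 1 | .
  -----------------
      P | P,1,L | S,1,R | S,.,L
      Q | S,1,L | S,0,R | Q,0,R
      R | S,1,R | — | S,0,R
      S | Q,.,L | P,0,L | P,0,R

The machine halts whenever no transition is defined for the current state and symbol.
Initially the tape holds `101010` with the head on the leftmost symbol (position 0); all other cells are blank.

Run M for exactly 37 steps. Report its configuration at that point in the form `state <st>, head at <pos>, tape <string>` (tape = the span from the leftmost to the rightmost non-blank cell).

state S, head at 5, tape 010001

state=P head=0 tape=.[1]01010.   (P,1)→(S,1,R)
state=S head=1 tape=.1[0]1010.   (S,0)→(Q,.,L)
state=Q head=0 tape=.[1].1010.   (Q,1)→(S,0,R)
state=S head=1 tape=.0[.]1010.   (S,.)→(P,0,R)
state=P head=2 tape=.00[1]010.   (P,1)→(S,1,R)
state=S head=3 tape=.001[0]10.   (S,0)→(Q,.,L)
state=Q head=2 tape=.00[1].10.   (Q,1)→(S,0,R)
state=S head=3 tape=.000[.]10.   (S,.)→(P,0,R)
state=P head=4 tape=.0000[1]0.   (P,1)→(S,1,R)
state=S head=5 tape=.00001[0].   (S,0)→(Q,.,L)
state=Q head=4 tape=.0000[1]..   (Q,1)→(S,0,R)
state=S head=5 tape=.00000[.].   (S,.)→(P,0,R)
state=P head=6 tape=.000000[.]   (P,.)→(S,.,L)
state=S head=5 tape=.00000[0].   (S,0)→(Q,.,L)
state=Q head=4 tape=.0000[0]..   (Q,0)→(S,1,L)
state=S head=3 tape=.000[0]1..   (S,0)→(Q,.,L)
state=Q head=2 tape=.00[0].1..   (Q,0)→(S,1,L)
state=S head=1 tape=.0[0]1.1..   (S,0)→(Q,.,L)
state=Q head=0 tape=.[0].1.1..   (Q,0)→(S,1,L)
state=S head=-1 tape=[.]1.1.1..   (S,.)→(P,0,R)
state=P head=0 tape=0[1].1.1..   (P,1)→(S,1,R)
state=S head=1 tape=01[.]1.1..   (S,.)→(P,0,R)
state=P head=2 tape=010[1].1..   (P,1)→(S,1,R)
state=S head=3 tape=0101[.]1..   (S,.)→(P,0,R)
state=P head=4 tape=01010[1]..   (P,1)→(S,1,R)
state=S head=5 tape=010101[.].   (S,.)→(P,0,R)
state=P head=6 tape=0101010[.]   (P,.)→(S,.,L)
state=S head=5 tape=010101[0].   (S,0)→(Q,.,L)
state=Q head=4 tape=01010[1]..   (Q,1)→(S,0,R)
state=S head=5 tape=010100[.].   (S,.)→(P,0,R)
state=P head=6 tape=0101000[.]   (P,.)→(S,.,L)
state=S head=5 tape=010100[0].   (S,0)→(Q,.,L)
state=Q head=4 tape=01010[0]..   (Q,0)→(S,1,L)
state=S head=3 tape=0101[0]1..   (S,0)→(Q,.,L)
state=Q head=2 tape=010[1].1..   (Q,1)→(S,0,R)
state=S head=3 tape=0100[.]1..   (S,.)→(P,0,R)
state=P head=4 tape=01000[1]..   (P,1)→(S,1,R)
state=S head=5 tape=010001[.].
After 37 steps: state S, head at 5, tape 010001.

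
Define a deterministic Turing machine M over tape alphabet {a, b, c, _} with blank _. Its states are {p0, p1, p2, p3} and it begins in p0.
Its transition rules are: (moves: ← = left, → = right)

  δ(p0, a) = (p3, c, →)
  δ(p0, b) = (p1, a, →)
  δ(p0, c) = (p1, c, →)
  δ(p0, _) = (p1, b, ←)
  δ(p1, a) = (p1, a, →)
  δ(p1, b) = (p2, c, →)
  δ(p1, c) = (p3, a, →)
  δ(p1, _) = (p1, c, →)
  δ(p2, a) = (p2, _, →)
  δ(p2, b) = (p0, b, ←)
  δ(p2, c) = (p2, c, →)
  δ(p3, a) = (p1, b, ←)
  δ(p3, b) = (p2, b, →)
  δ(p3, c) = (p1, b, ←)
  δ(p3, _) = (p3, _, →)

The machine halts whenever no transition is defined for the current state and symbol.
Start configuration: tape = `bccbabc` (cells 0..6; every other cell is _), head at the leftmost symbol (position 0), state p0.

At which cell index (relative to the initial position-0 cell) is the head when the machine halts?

state=p0 head=0 tape=[b]ccbabc_   (p0,b)→(p1,a,→)
state=p1 head=1 tape=a[c]cbabc_   (p1,c)→(p3,a,→)
state=p3 head=2 tape=aa[c]babc_   (p3,c)→(p1,b,←)
state=p1 head=1 tape=a[a]bbabc_   (p1,a)→(p1,a,→)
state=p1 head=2 tape=aa[b]babc_   (p1,b)→(p2,c,→)
state=p2 head=3 tape=aac[b]abc_   (p2,b)→(p0,b,←)
state=p0 head=2 tape=aa[c]babc_   (p0,c)→(p1,c,→)
state=p1 head=3 tape=aac[b]abc_   (p1,b)→(p2,c,→)
state=p2 head=4 tape=aacc[a]bc_   (p2,a)→(p2,_,→)
state=p2 head=5 tape=aacc_[b]c_   (p2,b)→(p0,b,←)
state=p0 head=4 tape=aacc[_]bc_   (p0,_)→(p1,b,←)
state=p1 head=3 tape=aac[c]bbc_   (p1,c)→(p3,a,→)
state=p3 head=4 tape=aaca[b]bc_   (p3,b)→(p2,b,→)
state=p2 head=5 tape=aacab[b]c_   (p2,b)→(p0,b,←)
state=p0 head=4 tape=aaca[b]bc_   (p0,b)→(p1,a,→)
state=p1 head=5 tape=aacaa[b]c_   (p1,b)→(p2,c,→)
state=p2 head=6 tape=aacaac[c]_   (p2,c)→(p2,c,→)
state=p2 head=7 tape=aacaacc[_]
At halt the head is at cell 7.

7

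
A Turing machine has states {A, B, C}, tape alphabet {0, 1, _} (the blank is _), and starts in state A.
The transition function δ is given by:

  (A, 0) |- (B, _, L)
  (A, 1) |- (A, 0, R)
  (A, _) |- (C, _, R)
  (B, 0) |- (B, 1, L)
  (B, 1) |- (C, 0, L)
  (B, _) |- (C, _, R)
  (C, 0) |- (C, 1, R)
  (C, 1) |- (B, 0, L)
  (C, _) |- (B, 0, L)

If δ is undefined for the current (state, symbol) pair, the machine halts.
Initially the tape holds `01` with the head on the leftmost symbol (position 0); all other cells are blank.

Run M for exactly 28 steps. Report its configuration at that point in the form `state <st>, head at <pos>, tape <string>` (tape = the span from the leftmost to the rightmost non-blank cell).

state=A head=0 tape=___[0]1__   (A,0)→(B,_,L)
state=B head=-1 tape=__[_]_1__   (B,_)→(C,_,R)
state=C head=0 tape=___[_]1__   (C,_)→(B,0,L)
state=B head=-1 tape=__[_]01__   (B,_)→(C,_,R)
state=C head=0 tape=___[0]1__   (C,0)→(C,1,R)
state=C head=1 tape=___1[1]__   (C,1)→(B,0,L)
state=B head=0 tape=___[1]0__   (B,1)→(C,0,L)
state=C head=-1 tape=__[_]00__   (C,_)→(B,0,L)
state=B head=-2 tape=_[_]000__   (B,_)→(C,_,R)
state=C head=-1 tape=__[0]00__   (C,0)→(C,1,R)
state=C head=0 tape=__1[0]0__   (C,0)→(C,1,R)
state=C head=1 tape=__11[0]__   (C,0)→(C,1,R)
state=C head=2 tape=__111[_]_   (C,_)→(B,0,L)
state=B head=1 tape=__11[1]0_   (B,1)→(C,0,L)
state=C head=0 tape=__1[1]00_   (C,1)→(B,0,L)
state=B head=-1 tape=__[1]000_   (B,1)→(C,0,L)
state=C head=-2 tape=_[_]0000_   (C,_)→(B,0,L)
state=B head=-3 tape=[_]00000_   (B,_)→(C,_,R)
state=C head=-2 tape=_[0]0000_   (C,0)→(C,1,R)
state=C head=-1 tape=_1[0]000_   (C,0)→(C,1,R)
state=C head=0 tape=_11[0]00_   (C,0)→(C,1,R)
state=C head=1 tape=_111[0]0_   (C,0)→(C,1,R)
state=C head=2 tape=_1111[0]_   (C,0)→(C,1,R)
state=C head=3 tape=_11111[_]   (C,_)→(B,0,L)
state=B head=2 tape=_1111[1]0   (B,1)→(C,0,L)
state=C head=1 tape=_111[1]00   (C,1)→(B,0,L)
state=B head=0 tape=_11[1]000   (B,1)→(C,0,L)
state=C head=-1 tape=_1[1]0000   (C,1)→(B,0,L)
state=B head=-2 tape=_[1]00000
After 28 steps: state B, head at -2, tape 100000.

state B, head at -2, tape 100000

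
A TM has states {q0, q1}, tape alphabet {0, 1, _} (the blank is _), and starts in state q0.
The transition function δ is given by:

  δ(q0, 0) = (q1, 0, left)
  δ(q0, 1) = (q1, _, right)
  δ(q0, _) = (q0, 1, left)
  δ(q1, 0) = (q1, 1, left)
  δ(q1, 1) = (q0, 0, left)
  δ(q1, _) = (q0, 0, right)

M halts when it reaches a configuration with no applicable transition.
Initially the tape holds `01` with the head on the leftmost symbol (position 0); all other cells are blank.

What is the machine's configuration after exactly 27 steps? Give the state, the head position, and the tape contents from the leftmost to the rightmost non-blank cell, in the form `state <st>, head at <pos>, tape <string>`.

state q1, head at -1, tape 00_100

state=q0 head=0 tape=____[0]1   (q0,0)→(q1,0,left)
state=q1 head=-1 tape=___[_]01   (q1,_)→(q0,0,right)
state=q0 head=0 tape=___0[0]1   (q0,0)→(q1,0,left)
state=q1 head=-1 tape=___[0]01   (q1,0)→(q1,1,left)
state=q1 head=-2 tape=__[_]101   (q1,_)→(q0,0,right)
state=q0 head=-1 tape=__0[1]01   (q0,1)→(q1,_,right)
state=q1 head=0 tape=__0_[0]1   (q1,0)→(q1,1,left)
state=q1 head=-1 tape=__0[_]11   (q1,_)→(q0,0,right)
state=q0 head=0 tape=__00[1]1   (q0,1)→(q1,_,right)
state=q1 head=1 tape=__00_[1]   (q1,1)→(q0,0,left)
state=q0 head=0 tape=__00[_]0   (q0,_)→(q0,1,left)
state=q0 head=-1 tape=__0[0]10   (q0,0)→(q1,0,left)
state=q1 head=-2 tape=__[0]010   (q1,0)→(q1,1,left)
state=q1 head=-3 tape=_[_]1010   (q1,_)→(q0,0,right)
state=q0 head=-2 tape=_0[1]010   (q0,1)→(q1,_,right)
state=q1 head=-1 tape=_0_[0]10   (q1,0)→(q1,1,left)
state=q1 head=-2 tape=_0[_]110   (q1,_)→(q0,0,right)
state=q0 head=-1 tape=_00[1]10   (q0,1)→(q1,_,right)
state=q1 head=0 tape=_00_[1]0   (q1,1)→(q0,0,left)
state=q0 head=-1 tape=_00[_]00   (q0,_)→(q0,1,left)
state=q0 head=-2 tape=_0[0]100   (q0,0)→(q1,0,left)
state=q1 head=-3 tape=_[0]0100   (q1,0)→(q1,1,left)
state=q1 head=-4 tape=[_]10100   (q1,_)→(q0,0,right)
state=q0 head=-3 tape=0[1]0100   (q0,1)→(q1,_,right)
state=q1 head=-2 tape=0_[0]100   (q1,0)→(q1,1,left)
state=q1 head=-3 tape=0[_]1100   (q1,_)→(q0,0,right)
state=q0 head=-2 tape=00[1]100   (q0,1)→(q1,_,right)
state=q1 head=-1 tape=00_[1]00
After 27 steps: state q1, head at -1, tape 00_100.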